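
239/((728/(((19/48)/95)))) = 239/174720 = 0.00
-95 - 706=-801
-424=-424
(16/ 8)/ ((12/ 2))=0.33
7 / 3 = 2.33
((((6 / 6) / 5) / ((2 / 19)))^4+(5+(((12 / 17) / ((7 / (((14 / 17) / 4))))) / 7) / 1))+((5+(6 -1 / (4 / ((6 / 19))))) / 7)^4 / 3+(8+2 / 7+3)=31.30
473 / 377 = 1.25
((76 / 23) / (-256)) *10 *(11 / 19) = -55 / 736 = -0.07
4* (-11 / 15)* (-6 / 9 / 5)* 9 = 88 / 25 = 3.52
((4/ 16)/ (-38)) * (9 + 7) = -2/ 19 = -0.11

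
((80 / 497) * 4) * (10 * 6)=19200 / 497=38.63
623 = 623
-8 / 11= -0.73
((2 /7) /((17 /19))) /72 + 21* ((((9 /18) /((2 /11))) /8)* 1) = 247553 /34272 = 7.22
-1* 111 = -111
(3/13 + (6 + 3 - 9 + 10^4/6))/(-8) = -65009/312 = -208.36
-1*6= -6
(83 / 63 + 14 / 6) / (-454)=-115 / 14301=-0.01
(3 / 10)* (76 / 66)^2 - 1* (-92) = 167702 / 1815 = 92.40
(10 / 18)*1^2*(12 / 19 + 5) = 535 / 171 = 3.13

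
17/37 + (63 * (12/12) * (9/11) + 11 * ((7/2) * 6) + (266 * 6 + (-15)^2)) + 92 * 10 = 1230770/407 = 3024.00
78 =78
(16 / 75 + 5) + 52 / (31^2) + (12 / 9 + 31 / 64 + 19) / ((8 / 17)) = 1826856037 / 36902400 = 49.51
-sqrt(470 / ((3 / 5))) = -5* sqrt(282) / 3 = -27.99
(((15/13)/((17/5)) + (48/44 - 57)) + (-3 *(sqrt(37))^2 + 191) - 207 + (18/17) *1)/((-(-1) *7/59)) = -26033927/17017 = -1529.88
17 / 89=0.19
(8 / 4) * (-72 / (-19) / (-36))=-4 / 19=-0.21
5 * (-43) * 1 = -215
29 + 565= 594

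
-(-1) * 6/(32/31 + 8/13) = 3.64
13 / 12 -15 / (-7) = 3.23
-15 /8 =-1.88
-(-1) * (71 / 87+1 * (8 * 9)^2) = 451079 / 87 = 5184.82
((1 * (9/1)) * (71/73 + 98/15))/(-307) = -24657/112055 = -0.22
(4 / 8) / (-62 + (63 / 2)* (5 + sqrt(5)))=191 / 16636 - 63* sqrt(5) / 16636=0.00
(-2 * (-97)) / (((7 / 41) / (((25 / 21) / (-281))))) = -4.81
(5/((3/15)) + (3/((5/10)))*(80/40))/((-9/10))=-370/9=-41.11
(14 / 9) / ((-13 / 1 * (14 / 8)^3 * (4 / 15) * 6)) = -80 / 5733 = -0.01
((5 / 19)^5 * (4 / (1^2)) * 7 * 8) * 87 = 60900000 / 2476099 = 24.60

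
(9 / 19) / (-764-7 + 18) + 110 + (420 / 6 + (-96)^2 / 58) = 46869645 / 138301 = 338.90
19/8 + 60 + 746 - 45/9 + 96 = 7195/8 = 899.38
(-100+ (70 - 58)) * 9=-792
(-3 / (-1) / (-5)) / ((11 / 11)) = -0.60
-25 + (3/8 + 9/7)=-1307/56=-23.34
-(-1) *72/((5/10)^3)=576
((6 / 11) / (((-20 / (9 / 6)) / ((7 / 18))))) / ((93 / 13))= -0.00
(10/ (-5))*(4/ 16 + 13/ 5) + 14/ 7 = -37/ 10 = -3.70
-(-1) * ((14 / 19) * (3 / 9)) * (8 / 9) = 112 / 513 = 0.22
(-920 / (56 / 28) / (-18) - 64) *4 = -153.78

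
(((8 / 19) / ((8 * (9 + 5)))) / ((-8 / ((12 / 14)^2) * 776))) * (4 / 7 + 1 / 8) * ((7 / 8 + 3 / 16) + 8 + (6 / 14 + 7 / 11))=-0.00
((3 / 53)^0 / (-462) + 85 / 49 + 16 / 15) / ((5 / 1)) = 45263 / 80850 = 0.56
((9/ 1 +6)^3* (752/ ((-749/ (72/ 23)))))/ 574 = -91368000/ 4944149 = -18.48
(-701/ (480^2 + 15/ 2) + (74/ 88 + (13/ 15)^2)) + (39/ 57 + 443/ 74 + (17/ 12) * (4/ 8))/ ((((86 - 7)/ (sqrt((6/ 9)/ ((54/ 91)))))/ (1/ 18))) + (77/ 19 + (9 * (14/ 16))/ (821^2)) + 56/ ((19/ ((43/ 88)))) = 124499 * sqrt(91)/ 215927856 + 55167699309755413/ 7790053741648200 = 7.09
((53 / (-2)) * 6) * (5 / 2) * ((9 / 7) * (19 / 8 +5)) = -422145 / 112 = -3769.15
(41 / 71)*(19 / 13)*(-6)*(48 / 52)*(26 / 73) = -112176 / 67379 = -1.66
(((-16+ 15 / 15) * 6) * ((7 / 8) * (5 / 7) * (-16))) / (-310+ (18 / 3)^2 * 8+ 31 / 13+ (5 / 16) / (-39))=-112320 / 2449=-45.86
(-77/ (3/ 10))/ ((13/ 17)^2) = -222530/ 507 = -438.92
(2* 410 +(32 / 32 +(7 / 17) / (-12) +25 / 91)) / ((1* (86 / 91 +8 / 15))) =76227535 / 137224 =555.50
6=6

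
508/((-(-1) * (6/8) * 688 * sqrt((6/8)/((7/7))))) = 254 * sqrt(3)/387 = 1.14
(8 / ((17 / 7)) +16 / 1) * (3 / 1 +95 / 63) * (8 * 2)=1490432 / 1071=1391.63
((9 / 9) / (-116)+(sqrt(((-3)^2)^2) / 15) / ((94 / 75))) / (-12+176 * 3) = 2563 / 2813232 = 0.00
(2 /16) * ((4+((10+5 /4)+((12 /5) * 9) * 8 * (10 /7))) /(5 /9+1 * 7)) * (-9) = -594459 /15232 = -39.03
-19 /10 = -1.90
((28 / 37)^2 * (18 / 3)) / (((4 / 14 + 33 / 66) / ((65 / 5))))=856128 / 15059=56.85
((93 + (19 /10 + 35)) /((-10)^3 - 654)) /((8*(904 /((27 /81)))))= -433 /119617280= -0.00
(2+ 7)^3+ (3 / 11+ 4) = 8066 / 11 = 733.27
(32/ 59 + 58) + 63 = 7171/ 59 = 121.54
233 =233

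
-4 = -4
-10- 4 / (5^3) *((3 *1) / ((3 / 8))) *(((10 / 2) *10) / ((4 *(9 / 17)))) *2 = -994 / 45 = -22.09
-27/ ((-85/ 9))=243/ 85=2.86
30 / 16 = 15 / 8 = 1.88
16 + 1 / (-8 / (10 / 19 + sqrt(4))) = 298 / 19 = 15.68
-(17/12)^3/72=-4913/124416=-0.04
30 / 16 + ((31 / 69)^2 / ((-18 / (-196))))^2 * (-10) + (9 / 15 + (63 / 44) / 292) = -5405266840671091 / 117947004096240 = -45.83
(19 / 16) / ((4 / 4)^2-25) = -19 / 384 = -0.05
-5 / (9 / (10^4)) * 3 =-50000 / 3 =-16666.67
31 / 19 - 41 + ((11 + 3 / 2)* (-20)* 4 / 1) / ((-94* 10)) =-34206 / 893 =-38.30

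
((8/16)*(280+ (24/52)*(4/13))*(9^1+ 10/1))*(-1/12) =-112442/507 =-221.78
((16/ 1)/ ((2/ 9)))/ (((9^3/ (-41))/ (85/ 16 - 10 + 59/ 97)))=259571/ 15714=16.52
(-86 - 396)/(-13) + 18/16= 3973/104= 38.20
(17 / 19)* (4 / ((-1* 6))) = -34 / 57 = -0.60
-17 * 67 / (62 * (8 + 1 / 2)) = -67 / 31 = -2.16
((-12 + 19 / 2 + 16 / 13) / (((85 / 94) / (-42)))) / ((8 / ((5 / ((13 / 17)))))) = 32571 / 676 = 48.18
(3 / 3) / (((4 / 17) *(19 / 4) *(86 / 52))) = 442 / 817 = 0.54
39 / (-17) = -39 / 17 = -2.29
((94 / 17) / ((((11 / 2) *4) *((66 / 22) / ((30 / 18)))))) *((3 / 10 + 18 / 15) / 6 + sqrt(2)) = 235 / 6732 + 235 *sqrt(2) / 1683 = 0.23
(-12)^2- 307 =-163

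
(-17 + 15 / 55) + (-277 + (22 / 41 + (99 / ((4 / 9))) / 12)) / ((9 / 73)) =-136940285 / 64944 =-2108.59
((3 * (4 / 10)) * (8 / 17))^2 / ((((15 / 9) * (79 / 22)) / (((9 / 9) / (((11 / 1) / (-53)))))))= -732672 / 2853875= -0.26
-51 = -51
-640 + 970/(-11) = -8010/11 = -728.18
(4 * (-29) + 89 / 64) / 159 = -2445 / 3392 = -0.72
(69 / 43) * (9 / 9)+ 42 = 1875 / 43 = 43.60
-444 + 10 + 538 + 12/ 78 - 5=1289/ 13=99.15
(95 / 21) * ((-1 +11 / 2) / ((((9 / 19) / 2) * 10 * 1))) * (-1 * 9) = -1083 / 14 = -77.36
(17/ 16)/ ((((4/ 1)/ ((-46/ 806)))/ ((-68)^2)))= -112999/ 1612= -70.10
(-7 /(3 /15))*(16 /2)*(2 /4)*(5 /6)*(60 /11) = -7000 /11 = -636.36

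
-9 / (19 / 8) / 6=-12 / 19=-0.63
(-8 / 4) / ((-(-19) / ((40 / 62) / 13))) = -40 / 7657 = -0.01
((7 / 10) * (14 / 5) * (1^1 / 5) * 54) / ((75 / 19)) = 16758 / 3125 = 5.36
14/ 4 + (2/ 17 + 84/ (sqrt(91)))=123/ 34 + 12 * sqrt(91)/ 13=12.42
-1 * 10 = -10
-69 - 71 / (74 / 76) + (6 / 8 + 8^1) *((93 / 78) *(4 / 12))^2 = -126543841 / 900432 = -140.54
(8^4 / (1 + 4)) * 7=28672 / 5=5734.40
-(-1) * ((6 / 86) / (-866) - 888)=-33067347 / 37238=-888.00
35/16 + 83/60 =857/240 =3.57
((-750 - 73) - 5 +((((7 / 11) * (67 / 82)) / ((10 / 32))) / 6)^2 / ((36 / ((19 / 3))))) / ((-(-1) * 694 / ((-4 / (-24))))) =-255777663266 / 1286323179075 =-0.20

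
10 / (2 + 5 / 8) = 80 / 21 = 3.81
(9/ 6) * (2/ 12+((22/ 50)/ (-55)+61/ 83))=55627/ 41500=1.34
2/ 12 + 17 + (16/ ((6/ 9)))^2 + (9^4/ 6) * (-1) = -1501/ 3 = -500.33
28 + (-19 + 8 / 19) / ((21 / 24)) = 900 / 133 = 6.77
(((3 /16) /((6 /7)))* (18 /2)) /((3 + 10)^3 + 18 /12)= 63 /70352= 0.00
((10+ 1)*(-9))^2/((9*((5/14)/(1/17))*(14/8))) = 8712/85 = 102.49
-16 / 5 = -3.20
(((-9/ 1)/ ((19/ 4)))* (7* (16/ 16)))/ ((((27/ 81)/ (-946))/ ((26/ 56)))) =17476.11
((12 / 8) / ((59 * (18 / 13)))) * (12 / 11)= 0.02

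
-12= -12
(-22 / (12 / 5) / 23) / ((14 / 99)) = -1815 / 644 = -2.82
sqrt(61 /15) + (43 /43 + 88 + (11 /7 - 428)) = -2362 /7 + sqrt(915) /15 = -335.41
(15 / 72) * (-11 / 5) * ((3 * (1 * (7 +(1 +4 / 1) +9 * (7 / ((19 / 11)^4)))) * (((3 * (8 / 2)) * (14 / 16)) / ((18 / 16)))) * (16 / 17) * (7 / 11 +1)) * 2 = -1670749920 / 2215457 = -754.13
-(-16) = 16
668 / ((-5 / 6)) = -801.60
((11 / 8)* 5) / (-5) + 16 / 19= -0.53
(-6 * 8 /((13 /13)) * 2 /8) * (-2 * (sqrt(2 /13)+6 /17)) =144 /17+24 * sqrt(26) /13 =17.88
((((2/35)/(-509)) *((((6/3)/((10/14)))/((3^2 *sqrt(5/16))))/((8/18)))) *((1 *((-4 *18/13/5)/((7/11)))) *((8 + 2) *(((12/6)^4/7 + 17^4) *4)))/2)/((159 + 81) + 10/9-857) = -66679645824 *sqrt(5)/224652939875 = -0.66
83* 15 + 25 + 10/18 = 11435/9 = 1270.56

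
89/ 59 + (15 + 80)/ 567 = 56068/ 33453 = 1.68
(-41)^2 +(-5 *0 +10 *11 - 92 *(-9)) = 2619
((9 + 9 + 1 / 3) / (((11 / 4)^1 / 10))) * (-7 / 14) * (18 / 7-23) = 14300 / 21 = 680.95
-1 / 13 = -0.08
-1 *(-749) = 749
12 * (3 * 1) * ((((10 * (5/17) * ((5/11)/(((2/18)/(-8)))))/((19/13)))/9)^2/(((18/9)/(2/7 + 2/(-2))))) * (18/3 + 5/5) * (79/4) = -95184.42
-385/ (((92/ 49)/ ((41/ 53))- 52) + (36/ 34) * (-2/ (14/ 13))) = 13148905/ 1760222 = 7.47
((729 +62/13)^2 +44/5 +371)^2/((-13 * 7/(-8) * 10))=829132392610653184/324881375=2552108112.11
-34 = -34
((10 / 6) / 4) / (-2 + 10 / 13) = -65 / 192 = -0.34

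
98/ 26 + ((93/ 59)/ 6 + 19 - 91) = -104263/ 1534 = -67.97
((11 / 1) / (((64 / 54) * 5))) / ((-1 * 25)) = -297 / 4000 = -0.07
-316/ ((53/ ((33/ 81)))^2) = -38236/ 2047761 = -0.02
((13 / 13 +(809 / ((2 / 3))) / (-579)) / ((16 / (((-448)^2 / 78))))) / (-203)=63168 / 72761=0.87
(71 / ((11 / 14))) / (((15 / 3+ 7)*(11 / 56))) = 13916 / 363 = 38.34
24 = 24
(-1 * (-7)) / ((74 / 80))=280 / 37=7.57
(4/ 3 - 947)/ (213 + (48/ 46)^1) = -65251/ 14769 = -4.42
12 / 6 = 2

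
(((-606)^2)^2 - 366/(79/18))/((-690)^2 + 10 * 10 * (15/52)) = 46167853720716/162994775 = 283247.45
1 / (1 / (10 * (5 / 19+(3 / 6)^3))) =295 / 76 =3.88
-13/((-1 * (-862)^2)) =13/743044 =0.00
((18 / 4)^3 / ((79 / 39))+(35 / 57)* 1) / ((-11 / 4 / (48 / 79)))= -13141496 / 1304369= -10.07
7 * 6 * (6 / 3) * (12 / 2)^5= 653184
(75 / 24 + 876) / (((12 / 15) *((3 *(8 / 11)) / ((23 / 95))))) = 1779349 / 14592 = 121.94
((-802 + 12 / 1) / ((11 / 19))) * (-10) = 13645.45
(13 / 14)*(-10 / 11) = -65 / 77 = -0.84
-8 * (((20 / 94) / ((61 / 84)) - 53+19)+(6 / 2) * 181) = -11681144 / 2867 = -4074.34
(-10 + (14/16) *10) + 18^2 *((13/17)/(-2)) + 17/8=-123.01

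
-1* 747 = -747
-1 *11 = -11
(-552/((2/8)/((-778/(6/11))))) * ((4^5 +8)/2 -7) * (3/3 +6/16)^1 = 2204147132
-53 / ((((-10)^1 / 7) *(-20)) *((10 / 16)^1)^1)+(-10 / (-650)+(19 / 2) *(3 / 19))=-4721 / 3250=-1.45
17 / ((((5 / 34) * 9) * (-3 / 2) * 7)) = -1.22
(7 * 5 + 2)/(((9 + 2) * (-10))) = -37/110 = -0.34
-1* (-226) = 226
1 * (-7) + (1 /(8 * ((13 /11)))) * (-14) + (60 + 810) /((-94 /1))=-43347 /2444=-17.74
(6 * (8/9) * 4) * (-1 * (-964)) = 61696/3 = 20565.33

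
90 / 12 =15 / 2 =7.50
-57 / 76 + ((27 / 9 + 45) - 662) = -2459 / 4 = -614.75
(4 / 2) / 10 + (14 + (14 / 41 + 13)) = 5646 / 205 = 27.54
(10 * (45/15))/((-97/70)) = -2100/97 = -21.65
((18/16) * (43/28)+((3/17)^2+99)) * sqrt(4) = 6522723/32368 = 201.52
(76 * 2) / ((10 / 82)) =6232 / 5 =1246.40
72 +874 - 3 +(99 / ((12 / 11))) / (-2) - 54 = 6749 / 8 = 843.62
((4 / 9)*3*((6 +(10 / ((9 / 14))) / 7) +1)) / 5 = 332 / 135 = 2.46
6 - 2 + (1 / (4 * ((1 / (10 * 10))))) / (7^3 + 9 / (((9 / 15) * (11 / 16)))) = 16327 / 4013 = 4.07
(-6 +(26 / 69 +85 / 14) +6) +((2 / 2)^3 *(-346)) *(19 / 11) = -6281965 / 10626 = -591.19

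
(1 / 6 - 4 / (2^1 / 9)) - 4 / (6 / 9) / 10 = -553 / 30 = -18.43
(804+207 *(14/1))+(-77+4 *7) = 3653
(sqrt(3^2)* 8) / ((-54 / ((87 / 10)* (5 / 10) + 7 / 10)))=-101 / 45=-2.24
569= 569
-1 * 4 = -4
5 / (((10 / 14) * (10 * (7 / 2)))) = 1 / 5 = 0.20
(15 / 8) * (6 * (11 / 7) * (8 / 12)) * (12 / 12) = 165 / 14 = 11.79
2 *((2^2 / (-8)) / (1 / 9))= -9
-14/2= -7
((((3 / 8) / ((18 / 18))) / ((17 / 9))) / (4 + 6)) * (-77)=-2079 / 1360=-1.53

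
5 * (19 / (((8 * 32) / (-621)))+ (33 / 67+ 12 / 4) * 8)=-1556505 / 17152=-90.75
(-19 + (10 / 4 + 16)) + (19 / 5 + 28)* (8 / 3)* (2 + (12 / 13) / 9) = 69341 / 390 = 177.80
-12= -12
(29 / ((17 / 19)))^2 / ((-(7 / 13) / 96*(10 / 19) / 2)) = -7198986912 / 10115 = -711713.98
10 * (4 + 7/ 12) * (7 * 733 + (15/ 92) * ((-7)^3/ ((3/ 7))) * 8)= 25850825/ 138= 187324.82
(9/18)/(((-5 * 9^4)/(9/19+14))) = -55/249318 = -0.00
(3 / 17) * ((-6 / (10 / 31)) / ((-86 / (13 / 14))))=3627 / 102340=0.04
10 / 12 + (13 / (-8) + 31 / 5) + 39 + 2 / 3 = 1803 / 40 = 45.08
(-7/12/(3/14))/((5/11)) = -5.99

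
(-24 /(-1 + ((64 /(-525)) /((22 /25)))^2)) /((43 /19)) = 10.81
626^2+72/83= 32525780/83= 391876.87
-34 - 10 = -44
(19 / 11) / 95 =1 / 55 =0.02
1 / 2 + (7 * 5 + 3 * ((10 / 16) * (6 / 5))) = 37.75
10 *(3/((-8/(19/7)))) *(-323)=92055/28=3287.68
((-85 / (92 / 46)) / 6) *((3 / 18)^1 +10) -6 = -5617 / 72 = -78.01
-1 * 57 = -57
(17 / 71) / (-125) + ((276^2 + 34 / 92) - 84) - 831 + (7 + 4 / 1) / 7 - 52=214934061151 / 2857750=75210.94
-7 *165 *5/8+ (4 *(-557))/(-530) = -1521463/2120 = -717.67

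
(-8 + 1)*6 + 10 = -32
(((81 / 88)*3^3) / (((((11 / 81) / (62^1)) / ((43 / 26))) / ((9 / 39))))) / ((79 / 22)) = 708410853 / 587444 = 1205.92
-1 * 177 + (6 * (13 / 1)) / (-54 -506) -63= -67239 / 280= -240.14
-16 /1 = -16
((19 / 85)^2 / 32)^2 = 130321 / 53453440000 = 0.00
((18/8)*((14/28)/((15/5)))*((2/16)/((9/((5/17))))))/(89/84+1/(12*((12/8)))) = 105/76432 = 0.00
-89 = -89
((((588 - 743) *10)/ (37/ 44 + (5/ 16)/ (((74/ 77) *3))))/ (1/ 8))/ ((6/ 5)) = -403744000/ 37091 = -10885.23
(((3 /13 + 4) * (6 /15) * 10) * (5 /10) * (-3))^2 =108900 /169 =644.38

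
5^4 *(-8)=-5000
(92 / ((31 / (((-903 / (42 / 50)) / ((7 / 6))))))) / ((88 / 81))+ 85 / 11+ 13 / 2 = -11948429 / 4774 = -2502.81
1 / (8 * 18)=1 / 144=0.01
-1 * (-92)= 92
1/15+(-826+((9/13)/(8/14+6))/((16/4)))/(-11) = 29662247/394680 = 75.16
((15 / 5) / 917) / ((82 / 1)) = 3 / 75194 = 0.00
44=44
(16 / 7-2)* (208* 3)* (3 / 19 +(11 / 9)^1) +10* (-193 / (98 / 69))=-3108113 / 2793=-1112.82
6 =6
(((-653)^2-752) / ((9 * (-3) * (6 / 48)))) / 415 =-3405256 / 11205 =-303.91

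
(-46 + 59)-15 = -2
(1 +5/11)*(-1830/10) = -2928/11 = -266.18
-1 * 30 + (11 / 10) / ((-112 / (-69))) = -32841 / 1120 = -29.32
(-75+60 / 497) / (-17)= 37215 / 8449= 4.40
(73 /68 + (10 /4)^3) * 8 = 2271 /17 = 133.59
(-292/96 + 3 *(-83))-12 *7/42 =-6097/24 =-254.04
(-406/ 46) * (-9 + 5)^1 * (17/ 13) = 13804/ 299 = 46.17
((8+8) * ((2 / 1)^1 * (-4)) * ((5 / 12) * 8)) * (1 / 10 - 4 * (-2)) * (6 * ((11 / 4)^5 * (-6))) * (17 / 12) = 221767227 / 8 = 27720903.38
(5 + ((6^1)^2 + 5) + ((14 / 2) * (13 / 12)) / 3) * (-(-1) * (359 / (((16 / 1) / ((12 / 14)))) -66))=-508377 / 224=-2269.54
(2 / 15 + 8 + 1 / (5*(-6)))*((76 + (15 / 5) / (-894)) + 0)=1834407 / 2980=615.57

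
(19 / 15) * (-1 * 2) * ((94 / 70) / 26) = -893 / 6825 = -0.13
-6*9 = -54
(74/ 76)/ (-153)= -37/ 5814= -0.01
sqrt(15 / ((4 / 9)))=3 * sqrt(15) / 2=5.81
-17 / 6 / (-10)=17 / 60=0.28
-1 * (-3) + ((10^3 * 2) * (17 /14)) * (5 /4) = 21271 /7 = 3038.71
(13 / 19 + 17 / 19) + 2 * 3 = 144 / 19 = 7.58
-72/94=-36/47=-0.77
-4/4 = -1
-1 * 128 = -128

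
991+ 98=1089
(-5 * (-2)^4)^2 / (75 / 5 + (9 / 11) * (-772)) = -70400 / 6783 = -10.38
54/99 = 6/11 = 0.55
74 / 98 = 37 / 49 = 0.76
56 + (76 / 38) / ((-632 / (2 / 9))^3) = 644090372351 / 11501613792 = 56.00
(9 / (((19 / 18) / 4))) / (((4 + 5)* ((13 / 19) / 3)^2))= 12312 / 169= 72.85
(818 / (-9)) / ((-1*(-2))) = -409 / 9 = -45.44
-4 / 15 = -0.27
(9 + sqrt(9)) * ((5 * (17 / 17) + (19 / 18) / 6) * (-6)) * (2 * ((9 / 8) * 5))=-8385 / 2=-4192.50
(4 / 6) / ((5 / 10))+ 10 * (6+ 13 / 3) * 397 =123074 / 3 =41024.67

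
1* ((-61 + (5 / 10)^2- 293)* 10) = -7075 / 2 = -3537.50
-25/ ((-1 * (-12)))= -25/ 12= -2.08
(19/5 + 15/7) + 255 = 9133/35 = 260.94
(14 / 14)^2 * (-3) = -3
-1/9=-0.11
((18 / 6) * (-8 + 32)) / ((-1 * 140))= -18 / 35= -0.51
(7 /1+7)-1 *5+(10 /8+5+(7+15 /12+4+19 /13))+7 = 935 /26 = 35.96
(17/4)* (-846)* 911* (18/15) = -19653003/5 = -3930600.60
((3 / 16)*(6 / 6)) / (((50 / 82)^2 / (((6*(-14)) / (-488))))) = 105903 / 1220000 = 0.09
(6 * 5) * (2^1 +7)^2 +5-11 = 2424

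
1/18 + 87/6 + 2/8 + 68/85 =2809/180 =15.61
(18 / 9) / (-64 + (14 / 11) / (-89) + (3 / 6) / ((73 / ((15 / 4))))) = -1143472 / 36584595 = -0.03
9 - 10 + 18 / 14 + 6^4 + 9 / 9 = 9081 / 7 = 1297.29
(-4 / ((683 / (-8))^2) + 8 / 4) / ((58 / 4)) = 1865444 / 13528181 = 0.14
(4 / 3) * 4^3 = 256 / 3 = 85.33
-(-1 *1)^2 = -1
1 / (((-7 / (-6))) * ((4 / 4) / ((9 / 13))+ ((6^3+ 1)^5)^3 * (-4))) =-54 / 28073499212608981711155771725376703745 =-0.00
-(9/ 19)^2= -81/ 361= -0.22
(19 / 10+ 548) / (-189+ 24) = -1833 / 550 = -3.33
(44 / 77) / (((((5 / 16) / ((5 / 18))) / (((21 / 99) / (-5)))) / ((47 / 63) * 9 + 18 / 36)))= -0.16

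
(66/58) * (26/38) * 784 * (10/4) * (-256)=-215255040/551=-390662.50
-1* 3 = -3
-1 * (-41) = 41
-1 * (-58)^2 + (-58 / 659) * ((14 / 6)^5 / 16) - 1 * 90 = -4425392987 / 1281096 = -3454.38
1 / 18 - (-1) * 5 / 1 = 91 / 18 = 5.06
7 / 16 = 0.44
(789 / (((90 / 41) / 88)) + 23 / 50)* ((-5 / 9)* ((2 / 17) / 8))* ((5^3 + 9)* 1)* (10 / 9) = -317887463 / 8262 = -38475.85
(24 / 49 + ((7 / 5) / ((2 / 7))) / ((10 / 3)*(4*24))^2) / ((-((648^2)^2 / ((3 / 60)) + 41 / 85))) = -417832817 / 3007980227726296883200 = -0.00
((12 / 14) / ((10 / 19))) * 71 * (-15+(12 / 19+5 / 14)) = -793851 / 490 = -1620.10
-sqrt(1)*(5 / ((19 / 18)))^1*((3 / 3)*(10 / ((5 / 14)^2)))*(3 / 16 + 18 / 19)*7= -1065015 / 361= -2950.18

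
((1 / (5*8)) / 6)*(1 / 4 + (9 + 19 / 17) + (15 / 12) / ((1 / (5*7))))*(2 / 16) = 23 / 816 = 0.03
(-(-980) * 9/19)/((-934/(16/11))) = -70560/97603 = -0.72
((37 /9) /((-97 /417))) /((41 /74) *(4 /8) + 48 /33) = -8372804 /820329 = -10.21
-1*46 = -46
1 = 1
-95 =-95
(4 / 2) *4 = 8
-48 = -48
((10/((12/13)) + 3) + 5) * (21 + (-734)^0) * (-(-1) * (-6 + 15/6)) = -8701/6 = -1450.17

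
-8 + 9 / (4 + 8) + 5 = -9 / 4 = -2.25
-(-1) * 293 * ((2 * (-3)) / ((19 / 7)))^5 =-38292530976 / 2476099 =-15464.86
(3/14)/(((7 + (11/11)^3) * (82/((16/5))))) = 0.00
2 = 2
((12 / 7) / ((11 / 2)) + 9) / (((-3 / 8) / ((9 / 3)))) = -5736 / 77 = -74.49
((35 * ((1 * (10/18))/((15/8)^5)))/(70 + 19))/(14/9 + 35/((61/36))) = 999424/2354639625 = 0.00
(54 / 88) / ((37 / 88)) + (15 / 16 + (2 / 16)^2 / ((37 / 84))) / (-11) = 558 / 407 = 1.37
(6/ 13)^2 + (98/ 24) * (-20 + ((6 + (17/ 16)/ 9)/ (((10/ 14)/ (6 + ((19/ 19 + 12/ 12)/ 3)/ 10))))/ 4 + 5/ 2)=-1594501243/ 87609600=-18.20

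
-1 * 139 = -139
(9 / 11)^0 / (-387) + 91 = 35216 / 387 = 91.00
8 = 8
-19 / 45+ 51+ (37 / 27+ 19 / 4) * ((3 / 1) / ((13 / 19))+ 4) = 715301 / 7020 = 101.89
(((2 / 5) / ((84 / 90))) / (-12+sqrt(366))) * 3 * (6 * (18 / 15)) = 648 / 1295+54 * sqrt(366) / 1295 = 1.30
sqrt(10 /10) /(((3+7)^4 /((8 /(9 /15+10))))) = 1 /13250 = 0.00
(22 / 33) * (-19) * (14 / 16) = -133 / 12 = -11.08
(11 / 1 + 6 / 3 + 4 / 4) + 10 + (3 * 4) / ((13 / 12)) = 456 / 13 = 35.08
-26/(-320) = 13/160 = 0.08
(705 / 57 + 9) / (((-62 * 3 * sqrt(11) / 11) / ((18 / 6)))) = -203 * sqrt(11) / 589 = -1.14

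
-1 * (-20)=20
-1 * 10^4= -10000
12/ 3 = 4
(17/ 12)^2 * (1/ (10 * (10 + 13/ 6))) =289/ 17520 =0.02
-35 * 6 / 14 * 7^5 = -252105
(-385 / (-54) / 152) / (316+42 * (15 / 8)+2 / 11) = 4235 / 35657604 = 0.00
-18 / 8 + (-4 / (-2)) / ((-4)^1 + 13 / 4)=-59 / 12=-4.92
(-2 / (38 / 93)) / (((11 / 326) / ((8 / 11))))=-105.50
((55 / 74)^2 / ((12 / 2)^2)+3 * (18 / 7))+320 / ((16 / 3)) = 93463639 / 1379952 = 67.73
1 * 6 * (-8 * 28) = -1344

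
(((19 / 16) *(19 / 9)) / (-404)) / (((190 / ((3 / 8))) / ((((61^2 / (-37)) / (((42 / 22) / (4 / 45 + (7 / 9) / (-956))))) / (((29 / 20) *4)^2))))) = 327407069 / 193828436250624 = 0.00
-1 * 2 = -2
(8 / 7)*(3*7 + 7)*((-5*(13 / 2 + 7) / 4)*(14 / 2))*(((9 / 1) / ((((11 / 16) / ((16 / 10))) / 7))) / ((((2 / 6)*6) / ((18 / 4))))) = -13716864 / 11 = -1246987.64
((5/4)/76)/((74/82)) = 205/11248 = 0.02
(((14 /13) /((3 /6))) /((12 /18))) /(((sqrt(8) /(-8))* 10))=-42* sqrt(2) /65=-0.91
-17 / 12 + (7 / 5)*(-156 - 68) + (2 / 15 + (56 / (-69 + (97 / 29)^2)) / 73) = -3352949747 / 10647780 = -314.90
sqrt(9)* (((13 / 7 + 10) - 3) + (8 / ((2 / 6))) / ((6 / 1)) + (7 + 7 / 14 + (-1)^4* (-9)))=477 / 14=34.07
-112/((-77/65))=1040/11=94.55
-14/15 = -0.93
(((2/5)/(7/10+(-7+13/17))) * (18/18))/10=-34/4705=-0.01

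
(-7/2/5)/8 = -7/80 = -0.09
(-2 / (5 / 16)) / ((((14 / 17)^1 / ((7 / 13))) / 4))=-1088 / 65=-16.74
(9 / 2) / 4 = 9 / 8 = 1.12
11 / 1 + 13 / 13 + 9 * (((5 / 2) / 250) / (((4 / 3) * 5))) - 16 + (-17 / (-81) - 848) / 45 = -33280717 / 1458000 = -22.83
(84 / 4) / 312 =7 / 104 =0.07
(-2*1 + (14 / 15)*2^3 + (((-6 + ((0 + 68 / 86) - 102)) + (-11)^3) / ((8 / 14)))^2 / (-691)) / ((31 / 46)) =-64615575513361 / 4752891480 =-13595.00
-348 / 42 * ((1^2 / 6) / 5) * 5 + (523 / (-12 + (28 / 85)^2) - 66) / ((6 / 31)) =-685148185 / 1202824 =-569.62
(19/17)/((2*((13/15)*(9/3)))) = 95/442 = 0.21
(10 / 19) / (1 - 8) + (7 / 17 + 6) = 14327 / 2261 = 6.34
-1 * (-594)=594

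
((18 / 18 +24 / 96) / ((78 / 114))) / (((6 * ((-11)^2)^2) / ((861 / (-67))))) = -0.00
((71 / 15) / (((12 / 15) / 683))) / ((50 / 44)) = 533423 / 150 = 3556.15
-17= -17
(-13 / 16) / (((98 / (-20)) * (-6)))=-65 / 2352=-0.03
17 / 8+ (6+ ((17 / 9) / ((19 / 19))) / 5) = 3061 / 360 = 8.50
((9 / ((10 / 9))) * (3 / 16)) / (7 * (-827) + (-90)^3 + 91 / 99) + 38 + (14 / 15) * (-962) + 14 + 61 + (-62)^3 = -8349134954499691 / 34917129600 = -239112.87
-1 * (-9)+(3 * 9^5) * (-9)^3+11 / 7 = -903981067 / 7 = -129140152.43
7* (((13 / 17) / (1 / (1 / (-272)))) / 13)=-7 / 4624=-0.00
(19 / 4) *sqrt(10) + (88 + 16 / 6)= 19 *sqrt(10) / 4 + 272 / 3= 105.69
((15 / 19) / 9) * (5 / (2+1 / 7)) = 35 / 171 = 0.20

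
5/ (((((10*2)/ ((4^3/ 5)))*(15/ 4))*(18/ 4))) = 128/ 675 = 0.19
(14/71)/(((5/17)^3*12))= 34391/53250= 0.65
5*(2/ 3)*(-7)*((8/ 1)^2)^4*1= -1174405120/ 3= -391468373.33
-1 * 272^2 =-73984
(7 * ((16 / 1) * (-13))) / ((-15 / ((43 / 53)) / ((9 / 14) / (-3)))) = -4472 / 265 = -16.88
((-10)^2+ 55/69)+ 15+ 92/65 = 525698/4485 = 117.21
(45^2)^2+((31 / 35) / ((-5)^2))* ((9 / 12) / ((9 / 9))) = 14352187593 / 3500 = 4100625.03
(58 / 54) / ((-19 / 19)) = -29 / 27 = -1.07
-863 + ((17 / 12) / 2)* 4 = -5161 / 6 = -860.17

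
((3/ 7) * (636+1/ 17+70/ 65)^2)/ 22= 7907.96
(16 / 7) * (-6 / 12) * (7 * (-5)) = 40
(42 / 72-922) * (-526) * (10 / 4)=14539955 / 12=1211662.92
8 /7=1.14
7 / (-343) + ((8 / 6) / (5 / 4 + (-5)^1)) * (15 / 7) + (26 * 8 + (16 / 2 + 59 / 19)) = 609776 / 2793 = 218.32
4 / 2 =2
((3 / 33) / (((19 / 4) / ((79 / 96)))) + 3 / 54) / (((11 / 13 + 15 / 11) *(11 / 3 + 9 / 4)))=13949 / 2557704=0.01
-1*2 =-2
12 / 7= 1.71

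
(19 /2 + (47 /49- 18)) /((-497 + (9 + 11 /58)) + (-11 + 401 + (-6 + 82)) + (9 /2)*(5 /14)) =42862 /114835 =0.37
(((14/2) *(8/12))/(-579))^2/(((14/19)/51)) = 4522/1005723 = 0.00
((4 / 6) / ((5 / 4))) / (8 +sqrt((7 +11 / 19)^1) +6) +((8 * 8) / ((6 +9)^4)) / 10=1801228 / 45309375 - 8 * sqrt(19) / 4475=0.03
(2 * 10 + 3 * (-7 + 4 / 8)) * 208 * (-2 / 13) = -16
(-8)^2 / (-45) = -64 / 45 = -1.42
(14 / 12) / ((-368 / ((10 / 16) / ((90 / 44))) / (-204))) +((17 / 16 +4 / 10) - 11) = -309337 / 33120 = -9.34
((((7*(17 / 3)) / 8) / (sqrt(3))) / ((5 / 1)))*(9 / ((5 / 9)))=1071*sqrt(3) / 200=9.28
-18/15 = -1.20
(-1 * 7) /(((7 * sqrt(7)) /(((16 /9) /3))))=-16 * sqrt(7) /189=-0.22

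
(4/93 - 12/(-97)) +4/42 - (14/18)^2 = -584767/1704969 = -0.34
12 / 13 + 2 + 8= 142 / 13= 10.92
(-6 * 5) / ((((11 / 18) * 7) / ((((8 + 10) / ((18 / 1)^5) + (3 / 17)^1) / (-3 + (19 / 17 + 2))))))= -1574725 / 149688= -10.52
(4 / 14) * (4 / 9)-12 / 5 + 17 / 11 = -2521 / 3465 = -0.73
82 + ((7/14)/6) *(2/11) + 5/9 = 16349/198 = 82.57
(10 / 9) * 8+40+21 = 629 / 9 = 69.89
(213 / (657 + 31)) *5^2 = 5325 / 688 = 7.74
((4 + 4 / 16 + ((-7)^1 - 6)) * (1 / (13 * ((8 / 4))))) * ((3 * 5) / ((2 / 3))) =-1575 / 208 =-7.57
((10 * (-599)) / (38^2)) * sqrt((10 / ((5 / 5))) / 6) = -2995 * sqrt(15) / 2166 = -5.36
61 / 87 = 0.70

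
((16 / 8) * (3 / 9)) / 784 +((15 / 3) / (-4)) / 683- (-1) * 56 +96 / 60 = 231319969 / 4016040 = 57.60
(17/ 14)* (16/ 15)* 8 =1088/ 105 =10.36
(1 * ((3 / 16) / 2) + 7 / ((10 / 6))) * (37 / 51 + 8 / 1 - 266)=-3004709 / 2720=-1104.67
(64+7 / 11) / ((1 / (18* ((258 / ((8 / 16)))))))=6603768 / 11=600342.55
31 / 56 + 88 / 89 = 7687 / 4984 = 1.54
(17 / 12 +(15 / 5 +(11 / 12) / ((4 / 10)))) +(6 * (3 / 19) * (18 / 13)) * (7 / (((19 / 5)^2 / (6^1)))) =10.52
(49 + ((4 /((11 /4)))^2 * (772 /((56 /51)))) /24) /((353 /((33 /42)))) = 93999 /380534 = 0.25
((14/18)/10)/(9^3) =7/65610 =0.00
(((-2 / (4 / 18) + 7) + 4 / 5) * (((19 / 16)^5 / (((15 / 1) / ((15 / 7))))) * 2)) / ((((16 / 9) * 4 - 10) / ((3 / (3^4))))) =0.01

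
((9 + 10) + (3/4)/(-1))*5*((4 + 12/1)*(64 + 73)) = 200020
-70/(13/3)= -210/13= -16.15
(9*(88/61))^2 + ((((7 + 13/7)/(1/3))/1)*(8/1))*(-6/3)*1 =-6682848/26047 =-256.57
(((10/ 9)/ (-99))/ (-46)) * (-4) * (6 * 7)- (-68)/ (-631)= -641188/ 4310361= -0.15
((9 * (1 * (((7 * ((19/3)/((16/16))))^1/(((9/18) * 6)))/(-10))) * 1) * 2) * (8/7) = -30.40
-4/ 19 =-0.21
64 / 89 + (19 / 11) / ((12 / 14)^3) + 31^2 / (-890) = 2518717 / 1057320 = 2.38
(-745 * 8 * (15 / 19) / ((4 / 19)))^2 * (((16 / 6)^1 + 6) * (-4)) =-17316780000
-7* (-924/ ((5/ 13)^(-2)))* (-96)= -91853.25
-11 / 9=-1.22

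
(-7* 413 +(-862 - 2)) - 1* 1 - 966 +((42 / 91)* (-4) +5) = -61345 / 13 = -4718.85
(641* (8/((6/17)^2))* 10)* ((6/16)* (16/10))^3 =2222988/25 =88919.52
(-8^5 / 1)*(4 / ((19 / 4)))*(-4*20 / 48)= 2621440 / 57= 45990.18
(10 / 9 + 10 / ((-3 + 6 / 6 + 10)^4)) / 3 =0.37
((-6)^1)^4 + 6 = 1302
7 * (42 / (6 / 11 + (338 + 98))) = 33 / 49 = 0.67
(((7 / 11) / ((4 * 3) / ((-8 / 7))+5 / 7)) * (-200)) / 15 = 0.87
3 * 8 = 24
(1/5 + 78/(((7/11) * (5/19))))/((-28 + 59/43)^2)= 30155341/45885875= 0.66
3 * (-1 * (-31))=93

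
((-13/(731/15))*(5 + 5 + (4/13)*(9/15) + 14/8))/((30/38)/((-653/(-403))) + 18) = -38498921/223560268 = -0.17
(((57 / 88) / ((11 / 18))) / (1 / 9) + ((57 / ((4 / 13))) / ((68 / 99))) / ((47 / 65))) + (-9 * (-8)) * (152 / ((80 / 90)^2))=22017337731 / 1546864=14233.53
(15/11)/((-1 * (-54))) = 5/198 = 0.03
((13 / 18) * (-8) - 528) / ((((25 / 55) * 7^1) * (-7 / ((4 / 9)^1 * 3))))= 211376 / 6615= 31.95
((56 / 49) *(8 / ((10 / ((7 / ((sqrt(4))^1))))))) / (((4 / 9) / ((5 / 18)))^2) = 5 / 4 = 1.25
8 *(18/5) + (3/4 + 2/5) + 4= 679/20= 33.95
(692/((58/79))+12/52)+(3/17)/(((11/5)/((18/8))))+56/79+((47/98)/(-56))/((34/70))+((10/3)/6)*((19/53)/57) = 5896308950236339/6248355697584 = 943.66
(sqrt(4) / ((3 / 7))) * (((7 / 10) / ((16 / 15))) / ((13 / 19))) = 931 / 208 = 4.48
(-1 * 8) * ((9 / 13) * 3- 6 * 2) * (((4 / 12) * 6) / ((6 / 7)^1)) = 2408 / 13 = 185.23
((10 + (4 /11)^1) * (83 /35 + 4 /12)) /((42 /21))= 5396 /385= 14.02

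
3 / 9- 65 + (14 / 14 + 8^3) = 448.33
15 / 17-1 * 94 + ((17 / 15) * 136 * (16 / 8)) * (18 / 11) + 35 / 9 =3493972 / 8415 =415.21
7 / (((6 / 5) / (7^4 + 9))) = 42175 / 3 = 14058.33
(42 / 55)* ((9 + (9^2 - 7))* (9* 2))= 62748 / 55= 1140.87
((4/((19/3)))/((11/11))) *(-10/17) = -120/323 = -0.37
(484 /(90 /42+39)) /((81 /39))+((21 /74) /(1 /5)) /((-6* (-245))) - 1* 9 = -1679129 /503496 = -3.33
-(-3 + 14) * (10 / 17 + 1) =-297 / 17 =-17.47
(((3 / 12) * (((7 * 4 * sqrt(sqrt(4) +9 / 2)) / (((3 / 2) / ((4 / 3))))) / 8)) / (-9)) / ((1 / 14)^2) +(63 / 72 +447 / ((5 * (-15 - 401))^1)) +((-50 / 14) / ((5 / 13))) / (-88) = 122621 / 160160 - 686 * sqrt(26) / 81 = -42.42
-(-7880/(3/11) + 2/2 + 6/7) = 606721/21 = 28891.48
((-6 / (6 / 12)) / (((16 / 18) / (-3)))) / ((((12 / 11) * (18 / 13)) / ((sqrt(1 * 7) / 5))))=429 * sqrt(7) / 80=14.19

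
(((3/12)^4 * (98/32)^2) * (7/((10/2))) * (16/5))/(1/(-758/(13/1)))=-9.57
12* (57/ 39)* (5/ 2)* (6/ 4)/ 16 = 855/ 208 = 4.11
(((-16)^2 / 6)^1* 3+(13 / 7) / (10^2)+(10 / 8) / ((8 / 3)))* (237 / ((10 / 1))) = 3045.15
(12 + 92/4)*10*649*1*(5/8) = 567875/4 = 141968.75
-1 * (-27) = 27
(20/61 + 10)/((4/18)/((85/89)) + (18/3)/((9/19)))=240975/300974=0.80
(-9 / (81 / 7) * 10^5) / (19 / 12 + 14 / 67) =-187600000 / 4323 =-43395.79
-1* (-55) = 55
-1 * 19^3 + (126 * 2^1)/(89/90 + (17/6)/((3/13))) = -1361161/199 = -6840.01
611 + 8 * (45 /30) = 623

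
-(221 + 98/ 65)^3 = -3025346750847/ 274625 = -11016283.12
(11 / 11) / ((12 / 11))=11 / 12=0.92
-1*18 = -18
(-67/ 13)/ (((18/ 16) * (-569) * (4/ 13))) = 134/ 5121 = 0.03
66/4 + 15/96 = 533/32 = 16.66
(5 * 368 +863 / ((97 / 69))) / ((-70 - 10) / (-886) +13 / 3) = 316337883 / 570263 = 554.72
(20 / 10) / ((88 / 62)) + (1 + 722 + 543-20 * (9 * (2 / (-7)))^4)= 20757643 / 52822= 392.97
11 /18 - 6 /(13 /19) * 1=-1909 /234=-8.16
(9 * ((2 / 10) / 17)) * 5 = 9 / 17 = 0.53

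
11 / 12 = 0.92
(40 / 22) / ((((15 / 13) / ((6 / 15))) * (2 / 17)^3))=63869 / 165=387.08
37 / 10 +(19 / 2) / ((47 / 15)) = 1582 / 235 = 6.73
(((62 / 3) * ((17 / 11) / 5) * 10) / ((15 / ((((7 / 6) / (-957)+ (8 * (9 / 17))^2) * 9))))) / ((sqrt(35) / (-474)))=-58314618196 * sqrt(35) / 6263565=-55079.48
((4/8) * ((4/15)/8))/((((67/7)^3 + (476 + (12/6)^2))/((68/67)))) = 5831/467730015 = 0.00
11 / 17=0.65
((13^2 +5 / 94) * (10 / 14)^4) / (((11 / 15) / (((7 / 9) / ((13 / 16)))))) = 132425000 / 2305303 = 57.44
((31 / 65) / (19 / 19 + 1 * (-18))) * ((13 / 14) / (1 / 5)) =-0.13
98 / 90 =49 / 45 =1.09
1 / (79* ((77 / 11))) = 1 / 553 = 0.00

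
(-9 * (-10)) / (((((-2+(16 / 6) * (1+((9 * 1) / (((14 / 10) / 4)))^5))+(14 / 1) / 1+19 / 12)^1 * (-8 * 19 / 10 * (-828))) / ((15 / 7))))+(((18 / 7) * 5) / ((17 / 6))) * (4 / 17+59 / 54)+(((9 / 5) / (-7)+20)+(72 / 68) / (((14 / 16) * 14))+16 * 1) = 1044104928809285028137 / 24945765755191892870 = 41.85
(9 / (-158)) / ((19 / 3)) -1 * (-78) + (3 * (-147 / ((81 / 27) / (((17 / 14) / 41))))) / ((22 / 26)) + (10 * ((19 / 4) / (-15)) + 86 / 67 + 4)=20399918939 / 272134302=74.96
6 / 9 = 2 / 3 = 0.67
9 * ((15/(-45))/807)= -1/269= -0.00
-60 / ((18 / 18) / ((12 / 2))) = -360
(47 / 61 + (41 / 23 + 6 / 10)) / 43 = 22119 / 301645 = 0.07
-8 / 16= -1 / 2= -0.50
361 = 361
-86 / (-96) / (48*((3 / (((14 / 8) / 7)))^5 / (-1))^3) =-0.00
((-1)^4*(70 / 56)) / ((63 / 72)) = 10 / 7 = 1.43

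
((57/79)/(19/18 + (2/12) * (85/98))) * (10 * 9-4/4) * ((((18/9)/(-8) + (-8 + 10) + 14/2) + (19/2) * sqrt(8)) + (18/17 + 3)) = 1948595103/2843131 + 170026668 * sqrt(2)/167243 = 2123.12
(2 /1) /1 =2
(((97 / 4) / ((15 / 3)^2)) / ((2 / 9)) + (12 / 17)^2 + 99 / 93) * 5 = 10621407 / 358360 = 29.64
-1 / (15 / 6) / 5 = -2 / 25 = -0.08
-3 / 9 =-1 / 3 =-0.33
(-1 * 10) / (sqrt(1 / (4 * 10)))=-20 * sqrt(10)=-63.25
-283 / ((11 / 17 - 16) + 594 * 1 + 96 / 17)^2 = -81787 / 98664489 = -0.00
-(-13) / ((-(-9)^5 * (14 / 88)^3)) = 1107392 / 20253807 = 0.05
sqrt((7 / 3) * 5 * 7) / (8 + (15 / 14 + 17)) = 0.35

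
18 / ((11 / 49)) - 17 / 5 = 4223 / 55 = 76.78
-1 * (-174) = 174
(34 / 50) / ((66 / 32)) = 0.33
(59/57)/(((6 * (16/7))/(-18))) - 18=-5885/304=-19.36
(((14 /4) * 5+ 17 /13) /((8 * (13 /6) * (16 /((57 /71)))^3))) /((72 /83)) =2505476097 /15856293380096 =0.00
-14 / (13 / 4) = -56 / 13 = -4.31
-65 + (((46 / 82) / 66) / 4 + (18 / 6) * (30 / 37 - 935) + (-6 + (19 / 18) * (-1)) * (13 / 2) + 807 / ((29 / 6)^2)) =-2878.88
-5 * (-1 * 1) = 5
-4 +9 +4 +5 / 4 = 41 / 4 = 10.25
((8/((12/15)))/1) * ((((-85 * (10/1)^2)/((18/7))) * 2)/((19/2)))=-1190000/171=-6959.06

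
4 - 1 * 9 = -5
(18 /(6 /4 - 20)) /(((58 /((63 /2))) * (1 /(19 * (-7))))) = 75411 /1073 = 70.28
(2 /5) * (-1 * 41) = -82 /5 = -16.40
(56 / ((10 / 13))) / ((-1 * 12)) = -91 / 15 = -6.07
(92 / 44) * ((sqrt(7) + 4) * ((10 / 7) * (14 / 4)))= 115 * sqrt(7) / 11 + 460 / 11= 69.48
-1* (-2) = 2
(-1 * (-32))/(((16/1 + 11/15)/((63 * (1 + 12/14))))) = 56160/251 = 223.75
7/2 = 3.50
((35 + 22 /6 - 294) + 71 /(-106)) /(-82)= 81409 /26076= 3.12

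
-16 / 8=-2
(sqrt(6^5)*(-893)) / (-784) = 8037*sqrt(6) / 196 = 100.44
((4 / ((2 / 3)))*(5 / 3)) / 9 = 1.11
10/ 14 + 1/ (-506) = 0.71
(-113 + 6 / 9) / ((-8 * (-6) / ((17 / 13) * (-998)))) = 2858771 / 936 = 3054.24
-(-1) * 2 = 2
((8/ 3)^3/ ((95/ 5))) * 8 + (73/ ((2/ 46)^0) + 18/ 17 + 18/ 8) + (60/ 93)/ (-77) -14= 5852486503/ 83268108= 70.28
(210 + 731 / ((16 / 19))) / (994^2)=17249 / 15808576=0.00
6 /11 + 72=798 /11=72.55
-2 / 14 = -0.14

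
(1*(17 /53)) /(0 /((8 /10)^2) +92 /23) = 17 /212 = 0.08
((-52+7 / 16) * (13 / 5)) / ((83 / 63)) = -135135 / 1328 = -101.76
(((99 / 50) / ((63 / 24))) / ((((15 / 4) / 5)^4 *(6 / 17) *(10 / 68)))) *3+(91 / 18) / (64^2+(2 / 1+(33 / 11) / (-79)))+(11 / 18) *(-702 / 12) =80045925259 / 784444500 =102.04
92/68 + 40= 703/17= 41.35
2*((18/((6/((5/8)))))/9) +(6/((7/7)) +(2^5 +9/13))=6101/156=39.11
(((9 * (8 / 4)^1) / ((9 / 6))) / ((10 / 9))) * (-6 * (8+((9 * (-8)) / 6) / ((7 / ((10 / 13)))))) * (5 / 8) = -270.59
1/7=0.14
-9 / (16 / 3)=-27 / 16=-1.69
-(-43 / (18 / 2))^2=-22.83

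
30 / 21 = 10 / 7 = 1.43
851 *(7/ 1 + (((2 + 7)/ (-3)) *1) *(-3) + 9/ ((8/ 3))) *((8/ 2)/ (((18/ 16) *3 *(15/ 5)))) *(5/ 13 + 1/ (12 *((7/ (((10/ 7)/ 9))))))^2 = 23315135382625/ 23960253681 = 973.08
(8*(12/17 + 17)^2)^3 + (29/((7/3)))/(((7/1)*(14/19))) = 261211955427975170389/16558372334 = 15775219336.72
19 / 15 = 1.27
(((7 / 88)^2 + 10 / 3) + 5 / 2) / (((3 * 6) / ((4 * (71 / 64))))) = 9632357 / 6690816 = 1.44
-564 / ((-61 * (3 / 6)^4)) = 147.93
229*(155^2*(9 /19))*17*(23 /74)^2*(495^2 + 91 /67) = 1048677008079.58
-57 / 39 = -19 / 13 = -1.46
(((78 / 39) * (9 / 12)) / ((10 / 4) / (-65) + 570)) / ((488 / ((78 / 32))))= 1521 / 115706752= 0.00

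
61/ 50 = 1.22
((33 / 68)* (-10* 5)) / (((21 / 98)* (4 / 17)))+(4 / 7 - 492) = -27235 / 28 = -972.68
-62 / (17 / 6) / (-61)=372 / 1037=0.36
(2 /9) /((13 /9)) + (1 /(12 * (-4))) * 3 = 19 /208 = 0.09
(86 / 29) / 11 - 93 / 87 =-255 / 319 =-0.80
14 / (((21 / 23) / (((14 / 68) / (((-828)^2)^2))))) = 7 / 1042230281472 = 0.00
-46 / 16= -23 / 8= -2.88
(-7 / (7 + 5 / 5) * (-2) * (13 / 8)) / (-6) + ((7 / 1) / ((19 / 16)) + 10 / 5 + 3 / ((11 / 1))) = 308725 / 40128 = 7.69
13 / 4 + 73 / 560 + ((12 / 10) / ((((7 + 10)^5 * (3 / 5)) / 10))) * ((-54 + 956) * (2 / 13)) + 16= 200346409073 / 10336558960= 19.38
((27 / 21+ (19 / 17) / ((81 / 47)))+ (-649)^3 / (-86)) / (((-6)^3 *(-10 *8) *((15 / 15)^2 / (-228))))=-10012670662721 / 238738752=-41939.86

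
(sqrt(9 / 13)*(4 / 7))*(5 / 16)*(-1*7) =-15*sqrt(13) / 52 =-1.04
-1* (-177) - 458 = -281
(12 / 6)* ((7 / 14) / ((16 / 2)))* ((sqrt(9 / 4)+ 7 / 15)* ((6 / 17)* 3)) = 177 / 680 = 0.26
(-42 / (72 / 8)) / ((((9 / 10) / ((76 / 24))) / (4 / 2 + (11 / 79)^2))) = -33.16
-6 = -6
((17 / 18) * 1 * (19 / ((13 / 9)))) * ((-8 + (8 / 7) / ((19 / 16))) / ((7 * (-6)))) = 102 / 49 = 2.08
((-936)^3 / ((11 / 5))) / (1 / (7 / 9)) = -3188989440 / 11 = -289908130.91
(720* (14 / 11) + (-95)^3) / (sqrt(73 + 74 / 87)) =-1884209* sqrt(22359) / 2827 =-99661.97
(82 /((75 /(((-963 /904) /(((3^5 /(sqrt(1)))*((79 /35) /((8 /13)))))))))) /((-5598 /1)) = 30709 /131554833345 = 0.00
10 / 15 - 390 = -1168 / 3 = -389.33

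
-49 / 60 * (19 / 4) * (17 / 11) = -15827 / 2640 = -6.00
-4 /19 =-0.21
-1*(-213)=213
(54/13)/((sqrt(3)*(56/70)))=45*sqrt(3)/26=3.00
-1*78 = -78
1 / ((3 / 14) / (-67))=-938 / 3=-312.67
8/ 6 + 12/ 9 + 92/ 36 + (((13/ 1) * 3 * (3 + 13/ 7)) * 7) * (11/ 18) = 815.56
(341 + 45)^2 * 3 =446988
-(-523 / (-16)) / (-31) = 523 / 496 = 1.05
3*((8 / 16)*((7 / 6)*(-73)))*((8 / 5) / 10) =-511 / 25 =-20.44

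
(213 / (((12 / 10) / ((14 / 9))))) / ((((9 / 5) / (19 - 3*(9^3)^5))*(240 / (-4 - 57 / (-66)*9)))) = -15924778293817696205 / 10692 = -1489410614835175.48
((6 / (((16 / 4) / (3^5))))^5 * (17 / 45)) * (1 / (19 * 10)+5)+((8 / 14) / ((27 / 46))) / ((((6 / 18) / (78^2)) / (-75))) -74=2588943441724214209 / 212800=12166087602087.47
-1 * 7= -7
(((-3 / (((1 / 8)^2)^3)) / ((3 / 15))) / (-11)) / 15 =262144 / 11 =23831.27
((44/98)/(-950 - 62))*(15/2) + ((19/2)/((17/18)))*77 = 59356581/76636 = 774.53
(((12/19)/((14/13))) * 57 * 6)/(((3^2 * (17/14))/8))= 2496/17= 146.82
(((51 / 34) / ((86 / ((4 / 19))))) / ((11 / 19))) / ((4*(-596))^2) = 3 / 2688274688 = 0.00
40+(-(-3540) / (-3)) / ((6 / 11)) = -6370 / 3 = -2123.33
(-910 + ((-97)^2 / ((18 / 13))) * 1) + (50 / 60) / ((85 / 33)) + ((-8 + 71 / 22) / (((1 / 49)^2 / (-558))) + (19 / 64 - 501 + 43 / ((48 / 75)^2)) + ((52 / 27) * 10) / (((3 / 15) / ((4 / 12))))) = 24816153162221 / 3877632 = 6399821.63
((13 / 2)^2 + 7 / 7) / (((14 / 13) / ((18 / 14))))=20241 / 392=51.64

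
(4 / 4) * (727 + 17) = 744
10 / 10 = 1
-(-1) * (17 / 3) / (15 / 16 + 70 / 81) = 7344 / 2335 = 3.15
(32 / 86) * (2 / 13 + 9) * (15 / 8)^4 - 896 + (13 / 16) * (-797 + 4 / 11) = -2363056435 / 1574144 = -1501.17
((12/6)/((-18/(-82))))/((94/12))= 164/141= 1.16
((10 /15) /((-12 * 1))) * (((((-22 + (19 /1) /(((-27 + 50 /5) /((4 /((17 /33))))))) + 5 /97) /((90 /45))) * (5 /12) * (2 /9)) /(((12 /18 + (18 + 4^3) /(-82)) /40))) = -21463925 /2270673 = -9.45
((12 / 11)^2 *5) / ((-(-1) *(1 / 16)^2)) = 184320 / 121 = 1523.31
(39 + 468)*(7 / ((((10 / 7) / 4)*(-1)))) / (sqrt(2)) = -24843*sqrt(2) / 5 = -7026.66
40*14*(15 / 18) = 1400 / 3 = 466.67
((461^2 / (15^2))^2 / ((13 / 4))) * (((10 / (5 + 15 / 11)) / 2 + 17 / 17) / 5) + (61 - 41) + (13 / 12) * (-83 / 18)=722753406181 / 7371000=98053.64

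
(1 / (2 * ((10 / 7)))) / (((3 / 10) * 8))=7 / 48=0.15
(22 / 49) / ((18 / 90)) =110 / 49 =2.24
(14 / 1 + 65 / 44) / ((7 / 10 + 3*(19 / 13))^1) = 44265 / 14542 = 3.04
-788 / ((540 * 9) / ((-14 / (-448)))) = -0.01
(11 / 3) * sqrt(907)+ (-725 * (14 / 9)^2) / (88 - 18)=-2030 / 81+ 11 * sqrt(907) / 3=85.37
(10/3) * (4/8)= 5/3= 1.67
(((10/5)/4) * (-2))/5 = -1/5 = -0.20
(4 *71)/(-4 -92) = -71/24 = -2.96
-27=-27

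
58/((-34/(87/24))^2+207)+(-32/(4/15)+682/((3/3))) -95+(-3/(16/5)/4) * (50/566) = 2099050372095/4493061952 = 467.18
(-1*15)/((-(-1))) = -15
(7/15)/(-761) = -7/11415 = -0.00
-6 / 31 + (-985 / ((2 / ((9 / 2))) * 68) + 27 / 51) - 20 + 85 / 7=-139273 / 3472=-40.11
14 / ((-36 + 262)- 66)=7 / 80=0.09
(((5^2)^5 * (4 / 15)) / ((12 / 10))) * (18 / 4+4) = 166015625 / 9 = 18446180.56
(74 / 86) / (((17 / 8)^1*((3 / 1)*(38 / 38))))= 296 / 2193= 0.13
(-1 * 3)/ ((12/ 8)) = -2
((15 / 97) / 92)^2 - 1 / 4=-19909219 / 79637776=-0.25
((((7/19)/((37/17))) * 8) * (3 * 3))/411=0.03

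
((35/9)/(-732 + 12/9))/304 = -35/1999104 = -0.00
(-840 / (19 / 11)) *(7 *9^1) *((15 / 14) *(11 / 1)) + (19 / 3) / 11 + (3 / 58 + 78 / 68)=-111616179770 / 309111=-361087.70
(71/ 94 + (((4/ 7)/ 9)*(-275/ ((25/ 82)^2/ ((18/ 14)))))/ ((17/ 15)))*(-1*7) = 83135677/ 55930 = 1486.42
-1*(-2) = 2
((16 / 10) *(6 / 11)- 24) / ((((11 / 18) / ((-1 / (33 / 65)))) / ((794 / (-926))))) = -39388752 / 616253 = -63.92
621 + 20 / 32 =4973 / 8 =621.62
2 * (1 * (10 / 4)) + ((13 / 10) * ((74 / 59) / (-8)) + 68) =171799 / 2360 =72.80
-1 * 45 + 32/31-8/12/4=-8209/186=-44.13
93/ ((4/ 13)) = 1209/ 4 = 302.25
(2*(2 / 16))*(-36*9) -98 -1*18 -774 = -971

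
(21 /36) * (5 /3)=35 /36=0.97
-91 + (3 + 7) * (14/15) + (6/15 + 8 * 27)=2021/15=134.73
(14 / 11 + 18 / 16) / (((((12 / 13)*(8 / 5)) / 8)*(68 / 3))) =13715 / 23936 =0.57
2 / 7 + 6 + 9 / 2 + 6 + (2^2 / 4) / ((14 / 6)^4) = 80767 / 4802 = 16.82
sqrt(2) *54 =54 *sqrt(2) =76.37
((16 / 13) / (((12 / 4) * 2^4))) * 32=32 / 39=0.82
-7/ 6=-1.17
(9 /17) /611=9 /10387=0.00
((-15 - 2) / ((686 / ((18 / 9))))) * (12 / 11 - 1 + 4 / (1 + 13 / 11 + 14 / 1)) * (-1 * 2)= 0.03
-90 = -90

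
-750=-750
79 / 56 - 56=-3057 / 56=-54.59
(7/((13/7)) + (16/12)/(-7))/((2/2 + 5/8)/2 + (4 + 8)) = 15632/55965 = 0.28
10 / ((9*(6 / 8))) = 40 / 27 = 1.48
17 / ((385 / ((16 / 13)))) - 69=-345073 / 5005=-68.95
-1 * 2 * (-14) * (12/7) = 48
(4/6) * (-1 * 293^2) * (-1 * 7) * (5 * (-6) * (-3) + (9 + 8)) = 128601802/3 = 42867267.33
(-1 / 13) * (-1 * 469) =36.08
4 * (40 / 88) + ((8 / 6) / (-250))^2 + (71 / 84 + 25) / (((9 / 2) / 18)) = 1139109683 / 10828125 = 105.20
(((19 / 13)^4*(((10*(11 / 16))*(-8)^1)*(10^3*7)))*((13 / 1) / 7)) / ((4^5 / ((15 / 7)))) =-13439353125 / 1968512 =-6827.16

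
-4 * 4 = -16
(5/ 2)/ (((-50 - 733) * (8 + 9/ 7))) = -7/ 20358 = -0.00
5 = 5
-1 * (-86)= 86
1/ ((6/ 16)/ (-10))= -26.67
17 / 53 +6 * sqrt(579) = 144.70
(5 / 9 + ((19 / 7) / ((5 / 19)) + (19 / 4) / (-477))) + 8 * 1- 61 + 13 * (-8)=-146.14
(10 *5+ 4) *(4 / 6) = 36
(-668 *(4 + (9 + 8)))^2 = 196784784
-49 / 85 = -0.58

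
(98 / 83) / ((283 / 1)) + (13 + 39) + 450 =11791576 / 23489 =502.00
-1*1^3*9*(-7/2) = 63/2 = 31.50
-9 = -9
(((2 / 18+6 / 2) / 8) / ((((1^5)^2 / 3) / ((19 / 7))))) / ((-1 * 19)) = -1 / 6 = -0.17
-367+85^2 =6858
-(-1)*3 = 3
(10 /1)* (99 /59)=16.78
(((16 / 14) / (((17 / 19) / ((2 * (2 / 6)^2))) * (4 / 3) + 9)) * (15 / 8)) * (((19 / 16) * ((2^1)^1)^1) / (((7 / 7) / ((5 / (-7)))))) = -9025 / 35672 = -0.25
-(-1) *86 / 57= 1.51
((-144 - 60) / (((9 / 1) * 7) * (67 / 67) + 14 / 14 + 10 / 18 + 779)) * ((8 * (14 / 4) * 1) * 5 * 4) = -128520 / 949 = -135.43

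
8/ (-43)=-0.19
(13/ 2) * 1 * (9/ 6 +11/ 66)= 65/ 6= 10.83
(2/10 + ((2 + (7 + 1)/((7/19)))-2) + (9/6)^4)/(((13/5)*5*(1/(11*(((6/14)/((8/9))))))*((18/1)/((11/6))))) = 1827947/1630720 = 1.12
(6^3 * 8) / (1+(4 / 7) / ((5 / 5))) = 12096 / 11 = 1099.64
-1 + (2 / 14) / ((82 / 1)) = -573 / 574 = -1.00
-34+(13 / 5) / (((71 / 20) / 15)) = -1634 / 71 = -23.01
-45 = -45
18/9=2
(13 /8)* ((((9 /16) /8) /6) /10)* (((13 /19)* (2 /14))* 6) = 1521 /1361920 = 0.00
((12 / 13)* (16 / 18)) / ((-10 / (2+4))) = -0.49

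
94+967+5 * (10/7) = 7477/7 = 1068.14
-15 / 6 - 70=-145 / 2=-72.50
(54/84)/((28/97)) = 873/392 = 2.23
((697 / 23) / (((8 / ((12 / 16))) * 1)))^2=4372281 / 541696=8.07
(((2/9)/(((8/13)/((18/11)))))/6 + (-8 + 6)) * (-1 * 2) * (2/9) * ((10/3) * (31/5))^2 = 964844/2673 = 360.96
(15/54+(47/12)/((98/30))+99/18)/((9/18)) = 12307/882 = 13.95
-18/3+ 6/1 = 0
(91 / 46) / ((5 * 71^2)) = 91 / 1159430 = 0.00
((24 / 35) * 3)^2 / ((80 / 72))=23328 / 6125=3.81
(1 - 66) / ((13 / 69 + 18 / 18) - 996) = 4485 / 68642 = 0.07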